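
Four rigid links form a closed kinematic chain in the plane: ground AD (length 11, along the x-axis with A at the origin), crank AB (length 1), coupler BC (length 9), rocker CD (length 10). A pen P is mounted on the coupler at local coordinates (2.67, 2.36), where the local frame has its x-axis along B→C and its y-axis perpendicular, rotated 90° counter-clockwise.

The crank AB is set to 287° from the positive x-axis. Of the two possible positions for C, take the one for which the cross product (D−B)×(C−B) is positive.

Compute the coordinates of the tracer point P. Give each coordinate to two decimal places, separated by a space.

-0.73 2.46

A=(0,0), D=(11.00,0)
B = A + 1.00·(cos287°, sin287°) = (0.2924, -0.9563)
|BD| = 10.7502
circle(B,9.00) ∩ circle(D,10.00): a=4.4914, h=7.7992
  candidates: C₊=(4.0722,7.2115) cross=83.843; C₋=(5.4598,-8.3250) cross=-83.843
  mode + wants cross > 0 → take C=(4.0722,7.2115) (cross=83.843)
ex = (C−B)/|BC| = (0.4200,0.9075); ey = (-0.9075,0.4200)
P = B + 2.67·ex + 2.36·ey = (-0.7281,2.4580)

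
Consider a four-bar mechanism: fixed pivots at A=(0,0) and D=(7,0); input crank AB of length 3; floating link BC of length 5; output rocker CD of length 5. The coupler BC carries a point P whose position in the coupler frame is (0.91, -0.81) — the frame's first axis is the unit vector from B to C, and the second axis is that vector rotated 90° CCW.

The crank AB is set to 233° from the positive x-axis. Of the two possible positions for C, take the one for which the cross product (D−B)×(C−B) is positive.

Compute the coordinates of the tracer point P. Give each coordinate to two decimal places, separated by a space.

A=(0,0), D=(7.00,0)
B = A + 3.00·(cos233°, sin233°) = (-1.8054, -2.3959)
|BD| = 9.1256
circle(B,5.00) ∩ circle(D,5.00): a=4.5628, h=2.0447
  candidates: C₊=(2.0604,0.7751) cross=18.659; C₋=(3.1341,-3.1710) cross=-18.659
  mode + wants cross > 0 → take C=(2.0604,0.7751) (cross=18.659)
ex = (C−B)/|BC| = (0.7732,0.6342); ey = (-0.6342,0.7732)
P = B + 0.91·ex + -0.81·ey = (-0.5882,-2.4451)

-0.59 -2.45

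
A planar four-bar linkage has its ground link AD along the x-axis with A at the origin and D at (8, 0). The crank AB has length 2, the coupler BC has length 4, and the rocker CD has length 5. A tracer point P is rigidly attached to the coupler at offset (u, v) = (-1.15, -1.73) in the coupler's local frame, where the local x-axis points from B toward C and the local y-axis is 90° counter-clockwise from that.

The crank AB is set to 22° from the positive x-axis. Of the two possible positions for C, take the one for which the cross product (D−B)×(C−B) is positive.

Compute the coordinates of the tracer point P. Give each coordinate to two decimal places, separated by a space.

A=(0,0), D=(8.00,0)
B = A + 2.00·(cos22°, sin22°) = (1.8544, 0.7492)
|BD| = 6.1911
circle(B,4.00) ∩ circle(D,5.00): a=2.3687, h=3.2232
  candidates: C₊=(4.5957,3.6621) cross=19.955; C₋=(3.8156,-2.7370) cross=-19.955
  mode + wants cross > 0 → take C=(4.5957,3.6621) (cross=19.955)
ex = (C−B)/|BC| = (0.6853,0.7282); ey = (-0.7282,0.6853)
P = B + -1.15·ex + -1.73·ey = (2.3260,-1.2739)

2.33 -1.27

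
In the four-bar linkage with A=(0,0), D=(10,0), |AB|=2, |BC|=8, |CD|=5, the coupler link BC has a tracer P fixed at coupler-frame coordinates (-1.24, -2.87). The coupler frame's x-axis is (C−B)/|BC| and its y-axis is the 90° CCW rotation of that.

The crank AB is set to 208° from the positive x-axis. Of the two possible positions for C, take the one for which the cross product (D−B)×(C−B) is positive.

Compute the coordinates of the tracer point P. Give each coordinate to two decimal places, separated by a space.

-1.74 -4.07

A=(0,0), D=(10.00,0)
B = A + 2.00·(cos208°, sin208°) = (-1.7659, -0.9389)
|BD| = 11.8033
circle(B,8.00) ∩ circle(D,5.00): a=7.5537, h=2.6346
  candidates: C₊=(5.5543,2.2882) cross=31.097; C₋=(5.9735,-2.9643) cross=-31.097
  mode + wants cross > 0 → take C=(5.5543,2.2882) (cross=31.097)
ex = (C−B)/|BC| = (0.9150,0.4034); ey = (-0.4034,0.9150)
P = B + -1.24·ex + -2.87·ey = (-1.7428,-4.0653)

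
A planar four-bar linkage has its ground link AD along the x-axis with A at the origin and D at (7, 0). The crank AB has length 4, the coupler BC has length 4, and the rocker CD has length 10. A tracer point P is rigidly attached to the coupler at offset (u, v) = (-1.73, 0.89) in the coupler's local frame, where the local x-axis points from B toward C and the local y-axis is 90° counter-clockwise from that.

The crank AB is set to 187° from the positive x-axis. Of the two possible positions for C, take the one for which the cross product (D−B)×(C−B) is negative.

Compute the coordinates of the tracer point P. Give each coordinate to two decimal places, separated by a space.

-3.97 1.46

A=(0,0), D=(7.00,0)
B = A + 4.00·(cos187°, sin187°) = (-3.9702, -0.4875)
|BD| = 10.9810
circle(B,4.00) ∩ circle(D,10.00): a=1.6657, h=3.6367
  candidates: C₊=(-2.4675,3.2196) cross=39.934; C₋=(-2.1447,-4.0466) cross=-39.934
  mode - wants cross < 0 → take C=(-2.1447,-4.0466) (cross=-39.934)
ex = (C−B)/|BC| = (0.4564,-0.8898); ey = (0.8898,0.4564)
P = B + -1.73·ex + 0.89·ey = (-3.9678,1.4580)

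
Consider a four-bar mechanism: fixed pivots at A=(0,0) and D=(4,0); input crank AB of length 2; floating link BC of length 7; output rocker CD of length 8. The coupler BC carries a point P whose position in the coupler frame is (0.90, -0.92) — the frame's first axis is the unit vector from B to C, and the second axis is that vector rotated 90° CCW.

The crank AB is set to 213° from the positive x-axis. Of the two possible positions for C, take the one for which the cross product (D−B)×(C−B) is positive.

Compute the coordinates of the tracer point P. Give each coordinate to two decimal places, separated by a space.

A=(0,0), D=(4.00,0)
B = A + 2.00·(cos213°, sin213°) = (-1.6773, -1.0893)
|BD| = 5.7809
circle(B,7.00) ∩ circle(D,8.00): a=1.5931, h=6.8163
  candidates: C₊=(-1.3972,5.9051) cross=39.404; C₋=(1.1716,-7.4833) cross=-39.404
  mode + wants cross > 0 → take C=(-1.3972,5.9051) (cross=39.404)
ex = (C−B)/|BC| = (0.0400,0.9992); ey = (-0.9992,0.0400)
P = B + 0.90·ex + -0.92·ey = (-0.7221,-0.2268)

-0.72 -0.23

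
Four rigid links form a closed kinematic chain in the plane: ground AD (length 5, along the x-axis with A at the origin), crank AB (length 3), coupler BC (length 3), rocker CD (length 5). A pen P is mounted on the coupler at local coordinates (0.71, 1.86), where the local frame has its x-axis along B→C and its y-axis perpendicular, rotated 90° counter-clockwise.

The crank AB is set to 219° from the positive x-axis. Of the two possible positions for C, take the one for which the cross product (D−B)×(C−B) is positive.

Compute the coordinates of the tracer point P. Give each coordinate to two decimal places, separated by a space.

-2.95 0.00

A=(0,0), D=(5.00,0)
B = A + 3.00·(cos219°, sin219°) = (-2.3314, -1.8880)
|BD| = 7.5706
circle(B,3.00) ∩ circle(D,5.00): a=2.7286, h=1.2469
  candidates: C₊=(-0.0000,0.0000) cross=9.440; C₋=(0.6219,-2.4150) cross=-9.440
  mode + wants cross > 0 → take C=(-0.0000,0.0000) (cross=9.440)
ex = (C−B)/|BC| = (0.7771,0.6293); ey = (-0.6293,0.7771)
P = B + 0.71·ex + 1.86·ey = (-2.9502,0.0043)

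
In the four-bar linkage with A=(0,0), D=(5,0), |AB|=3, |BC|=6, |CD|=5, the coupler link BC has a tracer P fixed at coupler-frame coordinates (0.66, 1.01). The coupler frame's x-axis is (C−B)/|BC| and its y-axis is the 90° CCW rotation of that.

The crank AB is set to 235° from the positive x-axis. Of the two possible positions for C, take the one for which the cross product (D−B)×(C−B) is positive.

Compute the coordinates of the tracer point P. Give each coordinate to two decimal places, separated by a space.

A=(0,0), D=(5.00,0)
B = A + 3.00·(cos235°, sin235°) = (-1.7207, -2.4575)
|BD| = 7.1559
circle(B,6.00) ∩ circle(D,5.00): a=4.3466, h=4.1361
  candidates: C₊=(0.9411,2.9198) cross=29.598; C₋=(3.7819,-4.8494) cross=-29.598
  mode + wants cross > 0 → take C=(0.9411,2.9198) (cross=29.598)
ex = (C−B)/|BC| = (0.4436,0.8962); ey = (-0.8962,0.4436)
P = B + 0.66·ex + 1.01·ey = (-2.3331,-1.4179)

-2.33 -1.42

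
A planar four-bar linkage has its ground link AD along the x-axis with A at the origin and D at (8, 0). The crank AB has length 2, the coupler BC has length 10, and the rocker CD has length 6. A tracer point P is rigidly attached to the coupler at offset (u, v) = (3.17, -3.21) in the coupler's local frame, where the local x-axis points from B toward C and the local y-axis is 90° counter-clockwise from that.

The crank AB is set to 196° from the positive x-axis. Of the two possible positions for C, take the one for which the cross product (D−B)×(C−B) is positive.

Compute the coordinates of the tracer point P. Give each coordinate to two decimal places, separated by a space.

2.55 -1.11

A=(0,0), D=(8.00,0)
B = A + 2.00·(cos196°, sin196°) = (-1.9225, -0.5513)
|BD| = 9.9378
circle(B,10.00) ∩ circle(D,6.00): a=8.1889, h=5.7395
  candidates: C₊=(5.9354,5.6336) cross=57.038; C₋=(6.5722,-5.8276) cross=-57.038
  mode + wants cross > 0 → take C=(5.9354,5.6336) (cross=57.038)
ex = (C−B)/|BC| = (0.7858,0.6185); ey = (-0.6185,0.7858)
P = B + 3.17·ex + -3.21·ey = (2.5538,-1.1131)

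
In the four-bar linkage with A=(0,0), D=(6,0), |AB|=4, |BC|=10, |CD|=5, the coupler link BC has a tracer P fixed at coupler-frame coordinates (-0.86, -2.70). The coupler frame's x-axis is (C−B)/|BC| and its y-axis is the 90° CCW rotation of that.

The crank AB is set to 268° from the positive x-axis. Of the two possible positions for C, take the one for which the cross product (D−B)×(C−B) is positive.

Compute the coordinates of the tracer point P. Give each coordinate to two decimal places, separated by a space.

A=(0,0), D=(6.00,0)
B = A + 4.00·(cos268°, sin268°) = (-0.1396, -3.9976)
|BD| = 7.3263
circle(B,10.00) ∩ circle(D,5.00): a=8.7817, h=4.7835
  candidates: C₊=(4.6095,4.8028) cross=35.046; C₋=(9.8297,-3.2146) cross=-35.046
  mode + wants cross > 0 → take C=(4.6095,4.8028) (cross=35.046)
ex = (C−B)/|BC| = (0.4749,0.8800); ey = (-0.8800,0.4749)
P = B + -0.86·ex + -2.70·ey = (1.8281,-6.0367)

1.83 -6.04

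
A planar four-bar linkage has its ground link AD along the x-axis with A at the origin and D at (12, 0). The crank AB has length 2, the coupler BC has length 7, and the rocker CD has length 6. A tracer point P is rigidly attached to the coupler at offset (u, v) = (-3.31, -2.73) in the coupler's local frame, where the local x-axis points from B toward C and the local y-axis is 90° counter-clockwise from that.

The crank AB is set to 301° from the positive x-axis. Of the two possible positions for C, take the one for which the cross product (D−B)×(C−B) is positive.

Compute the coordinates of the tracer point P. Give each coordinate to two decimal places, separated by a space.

A=(0,0), D=(12.00,0)
B = A + 2.00·(cos301°, sin301°) = (1.0301, -1.7143)
|BD| = 11.1031
circle(B,7.00) ∩ circle(D,6.00): a=6.1370, h=3.3672
  candidates: C₊=(6.5735,2.5600) cross=37.386; C₋=(7.6133,-4.0936) cross=-37.386
  mode + wants cross > 0 → take C=(6.5735,2.5600) (cross=37.386)
ex = (C−B)/|BC| = (0.7919,0.6106); ey = (-0.6106,0.7919)
P = B + -3.31·ex + -2.73·ey = (0.0758,-5.8974)

0.08 -5.90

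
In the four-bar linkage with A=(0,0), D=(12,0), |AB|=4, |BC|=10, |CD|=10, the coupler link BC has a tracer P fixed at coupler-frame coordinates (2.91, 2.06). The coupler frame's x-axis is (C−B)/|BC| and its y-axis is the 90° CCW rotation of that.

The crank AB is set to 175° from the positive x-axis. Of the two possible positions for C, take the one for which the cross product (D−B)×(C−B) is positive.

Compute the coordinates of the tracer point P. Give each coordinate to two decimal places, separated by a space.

A=(0,0), D=(12.00,0)
B = A + 4.00·(cos175°, sin175°) = (-3.9848, 0.3486)
|BD| = 15.9886
circle(B,10.00) ∩ circle(D,10.00): a=7.9943, h=6.0076
  candidates: C₊=(4.1386,6.1805) cross=96.053; C₋=(3.8766,-5.8319) cross=-96.053
  mode + wants cross > 0 → take C=(4.1386,6.1805) (cross=96.053)
ex = (C−B)/|BC| = (0.8123,0.5832); ey = (-0.5832,0.8123)
P = B + 2.91·ex + 2.06·ey = (-2.8222,3.7191)

-2.82 3.72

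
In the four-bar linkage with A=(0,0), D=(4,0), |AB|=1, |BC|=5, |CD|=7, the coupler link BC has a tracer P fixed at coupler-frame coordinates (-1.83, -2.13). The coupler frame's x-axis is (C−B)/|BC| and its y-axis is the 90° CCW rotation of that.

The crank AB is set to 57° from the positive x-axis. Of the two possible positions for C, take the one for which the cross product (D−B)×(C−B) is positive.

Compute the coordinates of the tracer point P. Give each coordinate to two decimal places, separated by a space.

A=(0,0), D=(4.00,0)
B = A + 1.00·(cos57°, sin57°) = (0.5446, 0.8387)
|BD| = 3.5557
circle(B,5.00) ∩ circle(D,7.00): a=-1.5970, h=4.7381
  candidates: C₊=(0.1102,5.8198) cross=16.847; C₋=(-2.1249,-3.3890) cross=-16.847
  mode + wants cross > 0 → take C=(0.1102,5.8198) (cross=16.847)
ex = (C−B)/|BC| = (-0.0869,0.9962); ey = (-0.9962,-0.0869)
P = B + -1.83·ex + -2.13·ey = (2.8256,-0.7993)

2.83 -0.80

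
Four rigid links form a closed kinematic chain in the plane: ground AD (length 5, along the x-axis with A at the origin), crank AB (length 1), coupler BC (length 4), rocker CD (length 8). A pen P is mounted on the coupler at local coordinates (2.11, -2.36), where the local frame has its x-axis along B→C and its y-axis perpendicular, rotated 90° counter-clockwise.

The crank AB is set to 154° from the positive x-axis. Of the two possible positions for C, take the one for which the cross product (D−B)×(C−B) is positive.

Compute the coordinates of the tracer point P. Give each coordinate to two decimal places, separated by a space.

A=(0,0), D=(5.00,0)
B = A + 1.00·(cos154°, sin154°) = (-0.8988, 0.4384)
|BD| = 5.9151
circle(B,4.00) ∩ circle(D,8.00): a=-1.0999, h=3.8458
  candidates: C₊=(-1.7107,4.3551) cross=22.748; C₋=(-2.2807,-3.3153) cross=-22.748
  mode + wants cross > 0 → take C=(-1.7107,4.3551) (cross=22.748)
ex = (C−B)/|BC| = (-0.2030,0.9792); ey = (-0.9792,-0.2030)
P = B + 2.11·ex + -2.36·ey = (0.9838,2.9835)

0.98 2.98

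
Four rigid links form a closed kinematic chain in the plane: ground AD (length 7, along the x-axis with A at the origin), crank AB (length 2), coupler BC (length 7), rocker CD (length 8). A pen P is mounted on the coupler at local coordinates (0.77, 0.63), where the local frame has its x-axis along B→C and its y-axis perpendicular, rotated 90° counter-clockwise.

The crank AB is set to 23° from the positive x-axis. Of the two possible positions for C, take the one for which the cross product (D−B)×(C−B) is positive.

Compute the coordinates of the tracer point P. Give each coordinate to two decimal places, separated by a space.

A=(0,0), D=(7.00,0)
B = A + 2.00·(cos23°, sin23°) = (1.8410, 0.7815)
|BD| = 5.2178
circle(B,7.00) ∩ circle(D,8.00): a=1.1715, h=6.9013
  candidates: C₊=(4.0329,7.4294) cross=36.010; C₋=(1.9658,-6.2174) cross=-36.010
  mode + wants cross > 0 → take C=(4.0329,7.4294) (cross=36.010)
ex = (C−B)/|BC| = (0.3131,0.9497); ey = (-0.9497,0.3131)
P = B + 0.77·ex + 0.63·ey = (1.4838,1.7100)

1.48 1.71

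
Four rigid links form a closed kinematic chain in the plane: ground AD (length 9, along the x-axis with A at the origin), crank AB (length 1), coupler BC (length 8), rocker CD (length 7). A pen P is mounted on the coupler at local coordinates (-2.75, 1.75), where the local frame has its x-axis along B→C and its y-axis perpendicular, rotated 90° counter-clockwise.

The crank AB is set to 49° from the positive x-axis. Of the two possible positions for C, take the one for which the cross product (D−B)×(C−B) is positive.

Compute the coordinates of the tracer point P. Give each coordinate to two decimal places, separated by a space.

A=(0,0), D=(9.00,0)
B = A + 1.00·(cos49°, sin49°) = (0.6561, 0.7547)
|BD| = 8.3780
circle(B,8.00) ∩ circle(D,7.00): a=5.0842, h=6.1766
  candidates: C₊=(6.2760,6.4482) cross=51.748; C₋=(5.1632,-5.8548) cross=-51.748
  mode + wants cross > 0 → take C=(6.2760,6.4482) (cross=51.748)
ex = (C−B)/|BC| = (0.7025,0.7117); ey = (-0.7117,0.7025)
P = B + -2.75·ex + 1.75·ey = (-2.5213,0.0269)

-2.52 0.03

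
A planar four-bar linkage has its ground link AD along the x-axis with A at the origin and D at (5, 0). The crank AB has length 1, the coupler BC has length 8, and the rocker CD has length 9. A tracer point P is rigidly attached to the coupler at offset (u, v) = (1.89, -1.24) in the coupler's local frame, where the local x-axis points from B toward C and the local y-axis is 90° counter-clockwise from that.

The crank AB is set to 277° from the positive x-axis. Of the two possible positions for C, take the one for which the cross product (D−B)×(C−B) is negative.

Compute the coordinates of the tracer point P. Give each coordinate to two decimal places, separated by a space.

-0.51 -3.16

A=(0,0), D=(5.00,0)
B = A + 1.00·(cos277°, sin277°) = (0.1219, -0.9925)
|BD| = 4.9781
circle(B,8.00) ∩ circle(D,9.00): a=0.7816, h=7.9617
  candidates: C₊=(-0.6997,6.9652) cross=39.634; C₋=(2.4752,-8.6386) cross=-39.634
  mode - wants cross < 0 → take C=(2.4752,-8.6386) (cross=-39.634)
ex = (C−B)/|BC| = (0.2942,-0.9558); ey = (0.9558,0.2942)
P = B + 1.89·ex + -1.24·ey = (-0.5073,-3.1637)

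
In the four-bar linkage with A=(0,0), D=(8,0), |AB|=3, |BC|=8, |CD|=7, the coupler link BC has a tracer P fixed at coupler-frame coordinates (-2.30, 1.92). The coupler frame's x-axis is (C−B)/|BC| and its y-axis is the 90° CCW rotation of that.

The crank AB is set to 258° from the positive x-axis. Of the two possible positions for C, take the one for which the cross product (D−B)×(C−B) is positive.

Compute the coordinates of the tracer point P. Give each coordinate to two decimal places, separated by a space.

-3.30 -4.28

A=(0,0), D=(8.00,0)
B = A + 3.00·(cos258°, sin258°) = (-0.6237, -2.9344)
|BD| = 9.1093
circle(B,8.00) ∩ circle(D,7.00): a=5.3780, h=5.9226
  candidates: C₊=(2.5597,4.4049) cross=53.951; C₋=(6.3755,-6.8089) cross=-53.951
  mode + wants cross > 0 → take C=(2.5597,4.4049) (cross=53.951)
ex = (C−B)/|BC| = (0.3979,0.9174); ey = (-0.9174,0.3979)
P = B + -2.30·ex + 1.92·ey = (-3.3004,-4.2805)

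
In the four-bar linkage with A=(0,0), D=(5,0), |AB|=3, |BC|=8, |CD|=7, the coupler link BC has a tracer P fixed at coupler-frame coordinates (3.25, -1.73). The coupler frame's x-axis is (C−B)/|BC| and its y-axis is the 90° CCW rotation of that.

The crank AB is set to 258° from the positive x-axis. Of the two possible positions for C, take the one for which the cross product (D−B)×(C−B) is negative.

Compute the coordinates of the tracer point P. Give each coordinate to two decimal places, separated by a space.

A=(0,0), D=(5.00,0)
B = A + 3.00·(cos258°, sin258°) = (-0.6237, -2.9344)
|BD| = 6.3433
circle(B,8.00) ∩ circle(D,7.00): a=4.3540, h=6.7114
  candidates: C₊=(0.1316,5.0298) cross=42.572; C₋=(6.3411,-6.8703) cross=-42.572
  mode - wants cross < 0 → take C=(6.3411,-6.8703) (cross=-42.572)
ex = (C−B)/|BC| = (0.8706,-0.4920); ey = (0.4920,0.8706)
P = B + 3.25·ex + -1.73·ey = (1.3546,-6.0395)

1.35 -6.04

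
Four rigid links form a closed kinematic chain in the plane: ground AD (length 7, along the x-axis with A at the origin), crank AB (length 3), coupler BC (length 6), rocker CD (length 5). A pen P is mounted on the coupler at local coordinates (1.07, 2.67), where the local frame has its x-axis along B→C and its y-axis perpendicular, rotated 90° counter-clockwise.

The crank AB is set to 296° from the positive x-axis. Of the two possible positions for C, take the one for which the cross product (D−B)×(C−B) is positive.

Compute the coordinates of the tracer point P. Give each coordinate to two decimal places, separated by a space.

-0.94 -0.90

A=(0,0), D=(7.00,0)
B = A + 3.00·(cos296°, sin296°) = (1.3151, -2.6964)
|BD| = 6.2919
circle(B,6.00) ∩ circle(D,5.00): a=4.0201, h=4.4541
  candidates: C₊=(3.0386,3.0508) cross=28.025; C₋=(6.8561,-4.9979) cross=-28.025
  mode + wants cross > 0 → take C=(3.0386,3.0508) (cross=28.025)
ex = (C−B)/|BC| = (0.2872,0.9579); ey = (-0.9579,0.2872)
P = B + 1.07·ex + 2.67·ey = (-0.9350,-0.9045)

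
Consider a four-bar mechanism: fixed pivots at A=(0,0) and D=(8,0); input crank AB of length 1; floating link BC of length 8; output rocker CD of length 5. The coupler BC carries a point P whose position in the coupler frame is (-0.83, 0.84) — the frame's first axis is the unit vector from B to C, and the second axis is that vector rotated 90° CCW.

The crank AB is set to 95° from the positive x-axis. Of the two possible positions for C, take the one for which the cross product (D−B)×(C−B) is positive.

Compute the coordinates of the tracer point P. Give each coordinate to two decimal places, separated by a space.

-1.22 1.33

A=(0,0), D=(8.00,0)
B = A + 1.00·(cos95°, sin95°) = (-0.0872, 0.9962)
|BD| = 8.1483
circle(B,8.00) ∩ circle(D,5.00): a=6.4673, h=4.7090
  candidates: C₊=(6.9073,4.8791) cross=38.370; C₋=(5.7559,-4.4681) cross=-38.370
  mode + wants cross > 0 → take C=(6.9073,4.8791) (cross=38.370)
ex = (C−B)/|BC| = (0.8743,0.4854); ey = (-0.4854,0.8743)
P = B + -0.83·ex + 0.84·ey = (-1.2205,1.3278)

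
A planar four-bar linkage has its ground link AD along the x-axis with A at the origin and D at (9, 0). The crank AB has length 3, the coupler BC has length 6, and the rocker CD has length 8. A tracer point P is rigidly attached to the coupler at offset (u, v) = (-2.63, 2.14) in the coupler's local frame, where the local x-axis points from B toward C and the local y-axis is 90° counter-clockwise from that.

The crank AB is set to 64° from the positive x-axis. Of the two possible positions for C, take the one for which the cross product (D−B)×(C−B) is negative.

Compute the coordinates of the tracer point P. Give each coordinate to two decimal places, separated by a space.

3.28 5.46

A=(0,0), D=(9.00,0)
B = A + 3.00·(cos64°, sin64°) = (1.3151, 2.6964)
|BD| = 8.1442
circle(B,6.00) ∩ circle(D,8.00): a=2.3531, h=5.5193
  candidates: C₊=(5.3628,7.1254) cross=44.951; C₋=(1.7081,-3.2907) cross=-44.951
  mode - wants cross < 0 → take C=(1.7081,-3.2907) (cross=-44.951)
ex = (C−B)/|BC| = (0.0655,-0.9979); ey = (0.9979,0.0655)
P = B + -2.63·ex + 2.14·ey = (3.2782,5.4609)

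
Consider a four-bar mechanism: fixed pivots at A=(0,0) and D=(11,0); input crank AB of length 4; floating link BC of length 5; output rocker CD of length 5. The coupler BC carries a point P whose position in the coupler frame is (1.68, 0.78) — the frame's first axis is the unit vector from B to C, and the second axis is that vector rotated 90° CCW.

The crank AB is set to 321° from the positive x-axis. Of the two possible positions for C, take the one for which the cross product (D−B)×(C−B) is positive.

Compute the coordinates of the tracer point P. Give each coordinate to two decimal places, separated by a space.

3.54 -0.71

A=(0,0), D=(11.00,0)
B = A + 4.00·(cos321°, sin321°) = (3.1086, -2.5173)
|BD| = 8.2832
circle(B,5.00) ∩ circle(D,5.00): a=4.1416, h=2.8013
  candidates: C₊=(6.2030,1.4102) cross=23.204; C₋=(7.9056,-3.9274) cross=-23.204
  mode + wants cross > 0 → take C=(6.2030,1.4102) (cross=23.204)
ex = (C−B)/|BC| = (0.6189,0.7855); ey = (-0.7855,0.6189)
P = B + 1.68·ex + 0.78·ey = (3.5356,-0.7149)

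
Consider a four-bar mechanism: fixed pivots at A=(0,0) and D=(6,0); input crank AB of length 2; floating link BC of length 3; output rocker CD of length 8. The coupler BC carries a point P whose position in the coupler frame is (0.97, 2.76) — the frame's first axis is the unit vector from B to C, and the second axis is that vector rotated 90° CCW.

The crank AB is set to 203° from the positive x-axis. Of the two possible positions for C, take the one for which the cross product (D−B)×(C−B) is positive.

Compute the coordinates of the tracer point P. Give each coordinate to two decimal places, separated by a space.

A=(0,0), D=(6.00,0)
B = A + 2.00·(cos203°, sin203°) = (-1.8410, -0.7815)
|BD| = 7.8799
circle(B,3.00) ∩ circle(D,8.00): a=0.4500, h=2.9661
  candidates: C₊=(-1.6874,2.2146) cross=23.372; C₋=(-1.0991,-3.6883) cross=-23.372
  mode + wants cross > 0 → take C=(-1.6874,2.2146) (cross=23.372)
ex = (C−B)/|BC| = (0.0512,0.9987); ey = (-0.9987,0.0512)
P = B + 0.97·ex + 2.76·ey = (-4.5477,0.3286)

-4.55 0.33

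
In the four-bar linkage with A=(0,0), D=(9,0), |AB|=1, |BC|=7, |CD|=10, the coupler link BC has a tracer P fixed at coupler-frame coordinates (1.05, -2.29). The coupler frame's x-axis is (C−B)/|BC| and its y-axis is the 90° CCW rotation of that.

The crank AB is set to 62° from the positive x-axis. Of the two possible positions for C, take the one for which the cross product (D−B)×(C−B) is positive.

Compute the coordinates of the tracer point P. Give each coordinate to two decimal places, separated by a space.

2.96 1.23

A=(0,0), D=(9.00,0)
B = A + 1.00·(cos62°, sin62°) = (0.4695, 0.8829)
|BD| = 8.5761
circle(B,7.00) ∩ circle(D,10.00): a=1.3147, h=6.8754
  candidates: C₊=(2.4850,7.5865) cross=58.964; C₋=(1.0693,-6.0913) cross=-58.964
  mode + wants cross > 0 → take C=(2.4850,7.5865) (cross=58.964)
ex = (C−B)/|BC| = (0.2879,0.9577); ey = (-0.9577,0.2879)
P = B + 1.05·ex + -2.29·ey = (2.9648,1.2291)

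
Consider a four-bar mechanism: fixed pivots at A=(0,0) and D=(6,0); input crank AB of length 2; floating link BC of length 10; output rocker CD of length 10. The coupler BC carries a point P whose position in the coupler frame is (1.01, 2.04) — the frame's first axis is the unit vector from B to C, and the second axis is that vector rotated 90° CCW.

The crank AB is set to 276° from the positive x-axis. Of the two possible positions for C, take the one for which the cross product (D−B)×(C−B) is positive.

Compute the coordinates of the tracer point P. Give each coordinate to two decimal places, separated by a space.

A=(0,0), D=(6.00,0)
B = A + 2.00·(cos276°, sin276°) = (0.2091, -1.9890)
|BD| = 6.1230
circle(B,10.00) ∩ circle(D,10.00): a=3.0615, h=9.5198
  candidates: C₊=(0.0120,8.0090) cross=58.290; C₋=(6.1970,-9.9981) cross=-58.290
  mode + wants cross > 0 → take C=(0.0120,8.0090) (cross=58.290)
ex = (C−B)/|BC| = (-0.0197,0.9998); ey = (-0.9998,-0.0197)
P = B + 1.01·ex + 2.04·ey = (-1.8504,-1.0194)

-1.85 -1.02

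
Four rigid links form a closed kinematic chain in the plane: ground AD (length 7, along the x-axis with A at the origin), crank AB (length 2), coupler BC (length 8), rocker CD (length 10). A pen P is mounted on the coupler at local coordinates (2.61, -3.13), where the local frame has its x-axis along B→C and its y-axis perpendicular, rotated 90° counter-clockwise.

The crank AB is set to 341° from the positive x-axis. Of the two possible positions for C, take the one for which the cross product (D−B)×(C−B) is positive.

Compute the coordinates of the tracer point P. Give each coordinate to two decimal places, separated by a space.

4.30 2.63

A=(0,0), D=(7.00,0)
B = A + 2.00·(cos341°, sin341°) = (1.8910, -0.6511)
|BD| = 5.1503
circle(B,8.00) ∩ circle(D,10.00): a=-0.9198, h=7.9469
  candidates: C₊=(-0.0261,7.1158) cross=40.929; C₋=(1.9833,-8.6506) cross=-40.929
  mode + wants cross > 0 → take C=(-0.0261,7.1158) (cross=40.929)
ex = (C−B)/|BC| = (-0.2396,0.9709); ey = (-0.9709,-0.2396)
P = B + 2.61·ex + -3.13·ey = (4.3044,2.6329)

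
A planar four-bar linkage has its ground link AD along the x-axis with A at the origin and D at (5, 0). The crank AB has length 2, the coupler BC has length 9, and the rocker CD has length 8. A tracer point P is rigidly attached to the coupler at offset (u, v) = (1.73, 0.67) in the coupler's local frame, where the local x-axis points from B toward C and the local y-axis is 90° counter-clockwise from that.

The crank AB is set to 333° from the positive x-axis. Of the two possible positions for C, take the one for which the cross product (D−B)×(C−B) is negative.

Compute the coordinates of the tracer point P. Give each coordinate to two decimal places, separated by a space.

A=(0,0), D=(5.00,0)
B = A + 2.00·(cos333°, sin333°) = (1.7820, -0.9080)
|BD| = 3.3436
circle(B,9.00) ∩ circle(D,8.00): a=4.2140, h=7.9525
  candidates: C₊=(3.6781,7.8900) cross=26.590; C₋=(7.9972,-7.4173) cross=-26.590
  mode - wants cross < 0 → take C=(7.9972,-7.4173) (cross=-26.590)
ex = (C−B)/|BC| = (0.6906,-0.7233); ey = (0.7233,0.6906)
P = B + 1.73·ex + 0.67·ey = (3.4613,-1.6965)

3.46 -1.70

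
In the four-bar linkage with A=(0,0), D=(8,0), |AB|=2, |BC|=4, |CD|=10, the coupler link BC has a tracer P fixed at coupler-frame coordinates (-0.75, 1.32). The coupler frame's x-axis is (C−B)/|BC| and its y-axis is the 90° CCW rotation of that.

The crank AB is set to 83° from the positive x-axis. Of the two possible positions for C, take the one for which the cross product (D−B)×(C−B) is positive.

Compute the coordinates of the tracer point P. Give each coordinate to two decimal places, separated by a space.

A=(0,0), D=(8.00,0)
B = A + 2.00·(cos83°, sin83°) = (0.2437, 1.9851)
|BD| = 8.0063
circle(B,4.00) ∩ circle(D,10.00): a=-1.2428, h=3.8020
  candidates: C₊=(-0.0175,5.9766) cross=30.440; C₋=(-1.9029,-1.3901) cross=-30.440
  mode + wants cross > 0 → take C=(-0.0175,5.9766) (cross=30.440)
ex = (C−B)/|BC| = (-0.0653,0.9979); ey = (-0.9979,-0.0653)
P = B + -0.75·ex + 1.32·ey = (-1.0245,1.1505)

-1.02 1.15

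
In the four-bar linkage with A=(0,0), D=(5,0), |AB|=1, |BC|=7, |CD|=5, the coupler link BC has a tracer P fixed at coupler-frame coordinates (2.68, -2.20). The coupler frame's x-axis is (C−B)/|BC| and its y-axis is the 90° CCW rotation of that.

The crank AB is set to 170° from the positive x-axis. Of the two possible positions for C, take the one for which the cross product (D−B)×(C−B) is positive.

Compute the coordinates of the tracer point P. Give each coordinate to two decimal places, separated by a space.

2.48 0.38

A=(0,0), D=(5.00,0)
B = A + 1.00·(cos170°, sin170°) = (-0.9848, 0.1736)
|BD| = 5.9873
circle(B,7.00) ∩ circle(D,5.00): a=4.9979, h=4.9011
  candidates: C₊=(4.1531,4.9278) cross=29.345; C₋=(3.8688,-4.8704) cross=-29.345
  mode + wants cross > 0 → take C=(4.1531,4.9278) (cross=29.345)
ex = (C−B)/|BC| = (0.7340,0.6792); ey = (-0.6792,0.7340)
P = B + 2.68·ex + -2.20·ey = (2.4764,0.3790)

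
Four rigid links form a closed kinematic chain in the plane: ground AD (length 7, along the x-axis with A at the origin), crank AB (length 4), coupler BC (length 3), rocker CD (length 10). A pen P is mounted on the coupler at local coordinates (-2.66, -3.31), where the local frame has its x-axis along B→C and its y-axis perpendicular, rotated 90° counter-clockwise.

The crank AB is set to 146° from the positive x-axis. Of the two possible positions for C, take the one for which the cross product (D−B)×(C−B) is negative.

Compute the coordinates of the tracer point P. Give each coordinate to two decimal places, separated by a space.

A=(0,0), D=(7.00,0)
B = A + 4.00·(cos146°, sin146°) = (-3.3162, 2.2368)
|BD| = 10.5559
circle(B,3.00) ∩ circle(D,10.00): a=0.9675, h=2.8397
  candidates: C₊=(-1.7689,4.8070) cross=29.975; C₋=(-2.9723,-0.7435) cross=-29.975
  mode - wants cross < 0 → take C=(-2.9723,-0.7435) (cross=-29.975)
ex = (C−B)/|BC| = (0.1146,-0.9934); ey = (0.9934,0.1146)
P = B + -2.66·ex + -3.31·ey = (-6.9092,4.4999)

-6.91 4.50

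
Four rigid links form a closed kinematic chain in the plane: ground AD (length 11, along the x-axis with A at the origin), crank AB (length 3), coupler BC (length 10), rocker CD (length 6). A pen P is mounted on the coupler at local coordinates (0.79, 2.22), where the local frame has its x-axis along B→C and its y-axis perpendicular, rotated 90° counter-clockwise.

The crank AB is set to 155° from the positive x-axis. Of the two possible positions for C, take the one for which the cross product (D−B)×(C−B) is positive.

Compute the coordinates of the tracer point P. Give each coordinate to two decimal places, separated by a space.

-2.64 3.62

A=(0,0), D=(11.00,0)
B = A + 3.00·(cos155°, sin155°) = (-2.7189, 1.2679)
|BD| = 13.7774
circle(B,10.00) ∩ circle(D,6.00): a=9.2113, h=3.8925
  candidates: C₊=(6.8115,4.2961) cross=53.628; C₋=(6.0951,-3.4558) cross=-53.628
  mode + wants cross > 0 → take C=(6.8115,4.2961) (cross=53.628)
ex = (C−B)/|BC| = (0.9530,0.3028); ey = (-0.3028,0.9530)
P = B + 0.79·ex + 2.22·ey = (-2.6383,3.6228)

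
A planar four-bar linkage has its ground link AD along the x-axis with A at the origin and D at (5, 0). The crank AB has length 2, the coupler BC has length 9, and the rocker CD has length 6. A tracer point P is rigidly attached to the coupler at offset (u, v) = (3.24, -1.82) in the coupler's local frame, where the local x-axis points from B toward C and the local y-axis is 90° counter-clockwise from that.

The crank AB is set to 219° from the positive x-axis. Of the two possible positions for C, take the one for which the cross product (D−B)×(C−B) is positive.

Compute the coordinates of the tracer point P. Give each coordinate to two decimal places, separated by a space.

A=(0,0), D=(5.00,0)
B = A + 2.00·(cos219°, sin219°) = (-1.5543, -1.2586)
|BD| = 6.6740
circle(B,9.00) ∩ circle(D,6.00): a=6.7083, h=5.9999
  candidates: C₊=(3.9021,5.8987) cross=40.044; C₋=(6.1651,-5.8858) cross=-40.044
  mode + wants cross > 0 → take C=(3.9021,5.8987) (cross=40.044)
ex = (C−B)/|BC| = (0.6063,0.7953); ey = (-0.7953,0.6063)
P = B + 3.24·ex + -1.82·ey = (1.8574,0.2146)

1.86 0.21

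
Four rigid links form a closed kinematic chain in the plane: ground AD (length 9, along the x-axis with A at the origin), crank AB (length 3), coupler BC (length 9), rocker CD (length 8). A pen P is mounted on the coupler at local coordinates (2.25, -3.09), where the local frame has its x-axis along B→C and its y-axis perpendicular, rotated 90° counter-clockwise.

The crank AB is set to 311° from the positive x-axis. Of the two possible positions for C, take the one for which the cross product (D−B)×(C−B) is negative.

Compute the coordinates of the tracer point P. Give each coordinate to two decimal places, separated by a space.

1.73 -6.08

A=(0,0), D=(9.00,0)
B = A + 3.00·(cos311°, sin311°) = (1.9682, -2.2641)
|BD| = 7.3873
circle(B,9.00) ∩ circle(D,8.00): a=4.8443, h=7.5850
  candidates: C₊=(4.2546,6.4406) cross=56.033; C₋=(8.9041,-7.9994) cross=-56.033
  mode - wants cross < 0 → take C=(8.9041,-7.9994) (cross=-56.033)
ex = (C−B)/|BC| = (0.7707,-0.6373); ey = (0.6373,0.7707)
P = B + 2.25·ex + -3.09·ey = (1.7330,-6.0793)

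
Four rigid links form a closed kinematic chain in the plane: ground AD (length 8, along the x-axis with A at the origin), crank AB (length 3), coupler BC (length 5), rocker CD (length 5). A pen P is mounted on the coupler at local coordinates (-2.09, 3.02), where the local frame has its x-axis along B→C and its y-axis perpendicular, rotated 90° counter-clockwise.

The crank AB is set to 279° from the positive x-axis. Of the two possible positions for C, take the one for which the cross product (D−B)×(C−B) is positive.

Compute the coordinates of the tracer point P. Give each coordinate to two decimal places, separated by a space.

-3.20 -3.10

A=(0,0), D=(8.00,0)
B = A + 3.00·(cos279°, sin279°) = (0.4693, -2.9631)
|BD| = 8.0927
circle(B,5.00) ∩ circle(D,5.00): a=4.0463, h=2.9372
  candidates: C₊=(3.1592,1.2517) cross=23.770; C₋=(5.3101,-4.2148) cross=-23.770
  mode + wants cross > 0 → take C=(3.1592,1.2517) (cross=23.770)
ex = (C−B)/|BC| = (0.5380,0.8430); ey = (-0.8430,0.5380)
P = B + -2.09·ex + 3.02·ey = (-3.2008,-3.1001)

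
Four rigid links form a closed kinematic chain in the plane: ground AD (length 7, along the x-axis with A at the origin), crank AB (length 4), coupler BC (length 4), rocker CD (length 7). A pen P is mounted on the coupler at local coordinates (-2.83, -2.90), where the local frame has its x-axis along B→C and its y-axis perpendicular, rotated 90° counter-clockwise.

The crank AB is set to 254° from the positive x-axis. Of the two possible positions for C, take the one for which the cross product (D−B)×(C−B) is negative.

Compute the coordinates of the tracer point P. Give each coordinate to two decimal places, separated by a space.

-4.85 -5.39

A=(0,0), D=(7.00,0)
B = A + 4.00·(cos254°, sin254°) = (-1.1025, -3.8450)
|BD| = 8.9686
circle(B,4.00) ∩ circle(D,7.00): a=2.6445, h=3.0011
  candidates: C₊=(0.0000,-0.0000) cross=26.915; C₋=(2.5733,-5.4225) cross=-26.915
  mode - wants cross < 0 → take C=(2.5733,-5.4225) (cross=-26.915)
ex = (C−B)/|BC| = (0.9190,-0.3944); ey = (0.3944,0.9190)
P = B + -2.83·ex + -2.90·ey = (-4.8469,-5.3939)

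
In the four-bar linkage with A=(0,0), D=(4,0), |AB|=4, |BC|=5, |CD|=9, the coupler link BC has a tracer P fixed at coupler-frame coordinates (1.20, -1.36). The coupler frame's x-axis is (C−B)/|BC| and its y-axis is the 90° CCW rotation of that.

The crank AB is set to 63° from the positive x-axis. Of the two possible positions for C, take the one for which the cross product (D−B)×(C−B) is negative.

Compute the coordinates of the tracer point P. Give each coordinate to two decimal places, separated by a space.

1.63 5.37

A=(0,0), D=(4.00,0)
B = A + 4.00·(cos63°, sin63°) = (1.8160, 3.5640)
|BD| = 4.1800
circle(B,5.00) ∩ circle(D,9.00): a=-4.6086, h=1.9393
  candidates: C₊=(1.0615,8.5068) cross=8.106; C₋=(-2.2455,6.4802) cross=-8.106
  mode - wants cross < 0 → take C=(-2.2455,6.4802) (cross=-8.106)
ex = (C−B)/|BC| = (-0.8123,0.5832); ey = (-0.5832,-0.8123)
P = B + 1.20·ex + -1.36·ey = (1.6344,5.3686)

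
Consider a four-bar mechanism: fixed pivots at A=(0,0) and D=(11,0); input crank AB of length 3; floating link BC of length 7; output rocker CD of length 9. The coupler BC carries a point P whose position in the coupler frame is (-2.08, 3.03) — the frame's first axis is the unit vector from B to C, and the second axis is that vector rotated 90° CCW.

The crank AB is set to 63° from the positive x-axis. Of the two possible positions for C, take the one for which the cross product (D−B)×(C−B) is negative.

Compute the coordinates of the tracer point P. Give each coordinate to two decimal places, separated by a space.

3.82 5.41

A=(0,0), D=(11.00,0)
B = A + 3.00·(cos63°, sin63°) = (1.3620, 2.6730)
|BD| = 10.0018
circle(B,7.00) ∩ circle(D,9.00): a=3.4012, h=6.1182
  candidates: C₊=(6.2746,7.6596) cross=61.193; C₋=(3.0044,-4.1316) cross=-61.193
  mode - wants cross < 0 → take C=(3.0044,-4.1316) (cross=-61.193)
ex = (C−B)/|BC| = (0.2346,-0.9721); ey = (0.9721,0.2346)
P = B + -2.08·ex + 3.03·ey = (3.8194,5.4059)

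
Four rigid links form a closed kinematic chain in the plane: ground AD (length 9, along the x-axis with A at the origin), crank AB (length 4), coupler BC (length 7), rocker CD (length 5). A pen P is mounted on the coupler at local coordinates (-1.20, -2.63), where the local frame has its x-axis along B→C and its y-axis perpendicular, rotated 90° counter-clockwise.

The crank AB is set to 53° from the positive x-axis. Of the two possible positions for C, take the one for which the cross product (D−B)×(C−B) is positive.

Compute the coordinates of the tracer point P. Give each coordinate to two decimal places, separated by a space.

A=(0,0), D=(9.00,0)
B = A + 4.00·(cos53°, sin53°) = (2.4073, 3.1945)
|BD| = 7.3259
circle(B,7.00) ∩ circle(D,5.00): a=5.3010, h=4.5716
  candidates: C₊=(9.1712,4.9971) cross=33.491; C₋=(5.1842,-3.2311) cross=-33.491
  mode + wants cross > 0 → take C=(9.1712,4.9971) (cross=33.491)
ex = (C−B)/|BC| = (0.9663,0.2575); ey = (-0.2575,0.9663)
P = B + -1.20·ex + -2.63·ey = (1.9250,0.3442)

1.92 0.34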